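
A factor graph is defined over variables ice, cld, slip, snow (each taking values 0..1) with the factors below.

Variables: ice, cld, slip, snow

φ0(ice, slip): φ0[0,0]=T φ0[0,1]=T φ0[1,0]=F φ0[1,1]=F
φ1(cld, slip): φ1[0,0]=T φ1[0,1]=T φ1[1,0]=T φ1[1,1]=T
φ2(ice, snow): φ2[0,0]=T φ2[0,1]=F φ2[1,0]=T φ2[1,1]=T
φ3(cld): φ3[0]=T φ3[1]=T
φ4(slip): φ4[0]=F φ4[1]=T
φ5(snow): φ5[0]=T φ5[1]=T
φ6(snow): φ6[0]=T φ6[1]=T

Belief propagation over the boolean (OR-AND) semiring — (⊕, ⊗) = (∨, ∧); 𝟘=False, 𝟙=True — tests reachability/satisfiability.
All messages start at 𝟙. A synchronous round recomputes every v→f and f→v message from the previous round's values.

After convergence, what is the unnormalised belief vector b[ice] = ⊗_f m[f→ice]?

b[ice] = [T, F]

init: all messages = 𝟙 over 2 values
r1 m[φ0→ice] = [T, F]
r1 m[φ0→slip] = [T, T]
r1 m[φ1→cld] = [T, T]
r1 m[φ1→slip] = [T, T]
r1 m[φ2→ice] = [T, T]
r1 m[φ2→snow] = [T, T]
r1 m[φ3→cld] = [T, T]
r1 m[φ4→slip] = [F, T]
r1 m[φ5→snow] = [T, T]
r1 m[φ6→snow] = [T, T]
r1 m[ice→φ0] = [T, T]
r1 m[ice→φ2] = [T, T]
r1 m[cld→φ1] = [T, T]
r1 m[cld→φ3] = [T, T]
r1 m[slip→φ0] = [T, T]
r1 m[slip→φ1] = [T, T]
r1 m[slip→φ4] = [T, T]
r1 m[snow→φ2] = [T, T]
r1 m[snow→φ5] = [T, T]
r1 m[snow→φ6] = [T, T]
r2 m[φ0→ice] = [T, F]
r2 m[φ0→slip] = [T, T]
r2 m[φ1→cld] = [T, T]
r2 m[φ1→slip] = [T, T]
r2 m[φ2→ice] = [T, T]
r2 m[φ2→snow] = [T, T]
r2 m[φ3→cld] = [T, T]
r2 m[φ4→slip] = [F, T]
r2 m[φ5→snow] = [T, T]
r2 m[φ6→snow] = [T, T]
r2 m[ice→φ0] = [T, T]
r2 m[ice→φ2] = [T, F]
r2 m[cld→φ1] = [T, T]
r2 m[cld→φ3] = [T, T]
r2 m[slip→φ0] = [F, T]
r2 m[slip→φ1] = [F, T]
r2 m[slip→φ4] = [T, T]
r2 m[snow→φ2] = [T, T]
r2 m[snow→φ5] = [T, T]
r2 m[snow→φ6] = [T, T]
r3 m[φ0→ice] = [T, F]
r3 m[φ0→slip] = [T, T]
r3 m[φ1→cld] = [T, T]
r3 m[φ1→slip] = [T, T]
r3 m[φ2→ice] = [T, T]
r3 m[φ2→snow] = [T, F]
r3 m[φ3→cld] = [T, T]
r3 m[φ4→slip] = [F, T]
r3 m[φ5→snow] = [T, T]
r3 m[φ6→snow] = [T, T]
r3 m[ice→φ0] = [T, T]
r3 m[ice→φ2] = [T, F]
r3 m[cld→φ1] = [T, T]
r3 m[cld→φ3] = [T, T]
r3 m[slip→φ0] = [F, T]
r3 m[slip→φ1] = [F, T]
r3 m[slip→φ4] = [T, T]
r3 m[snow→φ2] = [T, T]
r3 m[snow→φ5] = [T, T]
r3 m[snow→φ6] = [T, T]
r4 m[φ0→ice] = [T, F]
r4 m[φ0→slip] = [T, T]
r4 m[φ1→cld] = [T, T]
r4 m[φ1→slip] = [T, T]
r4 m[φ2→ice] = [T, T]
r4 m[φ2→snow] = [T, F]
r4 m[φ3→cld] = [T, T]
r4 m[φ4→slip] = [F, T]
r4 m[φ5→snow] = [T, T]
r4 m[φ6→snow] = [T, T]
r4 m[ice→φ0] = [T, T]
r4 m[ice→φ2] = [T, F]
r4 m[cld→φ1] = [T, T]
r4 m[cld→φ3] = [T, T]
r4 m[slip→φ0] = [F, T]
r4 m[slip→φ1] = [F, T]
r4 m[slip→φ4] = [T, T]
r4 m[snow→φ2] = [T, T]
r4 m[snow→φ5] = [T, F]
r4 m[snow→φ6] = [T, F]
r5 m[φ0→ice] = [T, F]
r5 m[φ0→slip] = [T, T]
r5 m[φ1→cld] = [T, T]
r5 m[φ1→slip] = [T, T]
r5 m[φ2→ice] = [T, T]
r5 m[φ2→snow] = [T, F]
r5 m[φ3→cld] = [T, T]
r5 m[φ4→slip] = [F, T]
r5 m[φ5→snow] = [T, T]
r5 m[φ6→snow] = [T, T]
r5 m[ice→φ0] = [T, T]
r5 m[ice→φ2] = [T, F]
r5 m[cld→φ1] = [T, T]
r5 m[cld→φ3] = [T, T]
r5 m[slip→φ0] = [F, T]
r5 m[slip→φ1] = [F, T]
r5 m[slip→φ4] = [T, T]
r5 m[snow→φ2] = [T, T]
r5 m[snow→φ5] = [T, F]
r5 m[snow→φ6] = [T, F]
fixed point reached at round 5
b[ice] = ⊗ incoming = [T, F]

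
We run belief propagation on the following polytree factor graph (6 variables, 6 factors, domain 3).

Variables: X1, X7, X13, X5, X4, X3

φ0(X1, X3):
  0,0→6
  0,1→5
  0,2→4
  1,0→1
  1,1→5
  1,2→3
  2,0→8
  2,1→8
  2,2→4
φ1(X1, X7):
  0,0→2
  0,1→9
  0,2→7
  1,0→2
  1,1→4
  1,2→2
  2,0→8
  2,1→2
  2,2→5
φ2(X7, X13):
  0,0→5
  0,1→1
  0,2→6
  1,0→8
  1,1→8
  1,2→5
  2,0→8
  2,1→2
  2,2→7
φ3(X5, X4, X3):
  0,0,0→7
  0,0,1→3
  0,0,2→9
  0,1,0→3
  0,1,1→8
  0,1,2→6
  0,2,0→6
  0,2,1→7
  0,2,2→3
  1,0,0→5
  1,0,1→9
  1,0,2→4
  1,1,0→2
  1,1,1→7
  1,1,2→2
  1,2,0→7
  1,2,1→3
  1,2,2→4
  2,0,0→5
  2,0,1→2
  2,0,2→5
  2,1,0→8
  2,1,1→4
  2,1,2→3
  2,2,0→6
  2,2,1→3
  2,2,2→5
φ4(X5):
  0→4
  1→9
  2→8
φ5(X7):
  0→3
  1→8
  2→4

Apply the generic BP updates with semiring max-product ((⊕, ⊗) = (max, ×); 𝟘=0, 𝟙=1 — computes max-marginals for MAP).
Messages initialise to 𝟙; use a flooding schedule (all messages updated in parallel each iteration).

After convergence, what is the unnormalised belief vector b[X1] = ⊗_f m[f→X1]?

b[X1] = [233280, 103680, 103680]

init: all messages = 𝟙 over 3 values
r1 m[φ0→X1] = [6, 5, 8]
r1 m[φ0→X3] = [8, 8, 4]
r1 m[φ1→X1] = [9, 4, 8]
r1 m[φ1→X7] = [8, 9, 7]
r1 m[φ2→X7] = [6, 8, 8]
r1 m[φ2→X13] = [8, 8, 7]
r1 m[φ3→X5] = [9, 9, 8]
r1 m[φ3→X4] = [9, 8, 7]
r1 m[φ3→X3] = [8, 9, 9]
r1 m[φ4→X5] = [4, 9, 8]
r1 m[φ5→X7] = [3, 8, 4]
r1 m[X1→φ0] = [1, 1, 1]
r1 m[X1→φ1] = [1, 1, 1]
r1 m[X7→φ1] = [1, 1, 1]
r1 m[X7→φ2] = [1, 1, 1]
r1 m[X7→φ5] = [1, 1, 1]
r1 m[X13→φ2] = [1, 1, 1]
r1 m[X5→φ3] = [1, 1, 1]
r1 m[X5→φ4] = [1, 1, 1]
r1 m[X4→φ3] = [1, 1, 1]
r1 m[X3→φ0] = [1, 1, 1]
r1 m[X3→φ3] = [1, 1, 1]
r2 m[φ0→X1] = [6, 5, 8]
r2 m[φ0→X3] = [8, 8, 4]
r2 m[φ1→X1] = [9, 4, 8]
r2 m[φ1→X7] = [8, 9, 7]
r2 m[φ2→X7] = [6, 8, 8]
r2 m[φ2→X13] = [8, 8, 7]
r2 m[φ3→X5] = [9, 9, 8]
r2 m[φ3→X4] = [9, 8, 7]
r2 m[φ3→X3] = [8, 9, 9]
r2 m[φ4→X5] = [4, 9, 8]
r2 m[φ5→X7] = [3, 8, 4]
r2 m[X1→φ0] = [9, 4, 8]
r2 m[X1→φ1] = [6, 5, 8]
r2 m[X7→φ1] = [18, 64, 32]
r2 m[X7→φ2] = [24, 72, 28]
r2 m[X7→φ5] = [48, 72, 56]
r2 m[X13→φ2] = [1, 1, 1]
r2 m[X5→φ3] = [4, 9, 8]
r2 m[X5→φ4] = [9, 9, 8]
r2 m[X4→φ3] = [1, 1, 1]
r2 m[X3→φ0] = [8, 9, 9]
r2 m[X3→φ3] = [8, 8, 4]
r3 m[φ0→X1] = [48, 45, 72]
r3 m[φ0→X3] = [64, 64, 36]
r3 m[φ1→X1] = [576, 256, 160]
r3 m[φ1→X7] = [64, 54, 42]
r3 m[φ2→X7] = [6, 8, 8]
r3 m[φ2→X13] = [576, 576, 360]
r3 m[φ3→X5] = [64, 72, 64]
r3 m[φ3→X4] = [648, 512, 504]
r3 m[φ3→X3] = [64, 81, 40]
r3 m[φ4→X5] = [4, 9, 8]
r3 m[φ5→X7] = [3, 8, 4]
r3 m[X1→φ0] = [9, 4, 8]
r3 m[X1→φ1] = [6, 5, 8]
r3 m[X7→φ1] = [18, 64, 32]
r3 m[X7→φ2] = [24, 72, 28]
r3 m[X7→φ5] = [48, 72, 56]
r3 m[X13→φ2] = [1, 1, 1]
r3 m[X5→φ3] = [4, 9, 8]
r3 m[X5→φ4] = [9, 9, 8]
r3 m[X4→φ3] = [1, 1, 1]
r3 m[X3→φ0] = [8, 9, 9]
r3 m[X3→φ3] = [8, 8, 4]
r4 m[φ0→X1] = [48, 45, 72]
r4 m[φ0→X3] = [64, 64, 36]
r4 m[φ1→X1] = [576, 256, 160]
r4 m[φ1→X7] = [64, 54, 42]
r4 m[φ2→X7] = [6, 8, 8]
r4 m[φ2→X13] = [576, 576, 360]
r4 m[φ3→X5] = [64, 72, 64]
r4 m[φ3→X4] = [648, 512, 504]
r4 m[φ3→X3] = [64, 81, 40]
r4 m[φ4→X5] = [4, 9, 8]
r4 m[φ5→X7] = [3, 8, 4]
r4 m[X1→φ0] = [576, 256, 160]
r4 m[X1→φ1] = [48, 45, 72]
r4 m[X7→φ1] = [18, 64, 32]
r4 m[X7→φ2] = [192, 432, 168]
r4 m[X7→φ5] = [384, 432, 336]
r4 m[X13→φ2] = [1, 1, 1]
r4 m[X5→φ3] = [4, 9, 8]
r4 m[X5→φ4] = [64, 72, 64]
r4 m[X4→φ3] = [1, 1, 1]
r4 m[X3→φ0] = [64, 81, 40]
r4 m[X3→φ3] = [64, 64, 36]
r5 m[φ0→X1] = [405, 405, 648]
r5 m[φ0→X3] = [3456, 2880, 2304]
r5 m[φ1→X1] = [576, 256, 160]
r5 m[φ1→X7] = [576, 432, 360]
r5 m[φ2→X7] = [6, 8, 8]
r5 m[φ2→X13] = [3456, 3456, 2160]
r5 m[φ3→X5] = [512, 576, 512]
r5 m[φ3→X4] = [5184, 4096, 4032]
r5 m[φ3→X3] = [64, 81, 40]
r5 m[φ4→X5] = [4, 9, 8]
r5 m[φ5→X7] = [3, 8, 4]
r5 m[X1→φ0] = [576, 256, 160]
r5 m[X1→φ1] = [48, 45, 72]
r5 m[X7→φ1] = [18, 64, 32]
r5 m[X7→φ2] = [192, 432, 168]
r5 m[X7→φ5] = [384, 432, 336]
r5 m[X13→φ2] = [1, 1, 1]
r5 m[X5→φ3] = [4, 9, 8]
r5 m[X5→φ4] = [64, 72, 64]
r5 m[X4→φ3] = [1, 1, 1]
r5 m[X3→φ0] = [64, 81, 40]
r5 m[X3→φ3] = [64, 64, 36]
r6 m[φ0→X1] = [405, 405, 648]
r6 m[φ0→X3] = [3456, 2880, 2304]
r6 m[φ1→X1] = [576, 256, 160]
r6 m[φ1→X7] = [576, 432, 360]
r6 m[φ2→X7] = [6, 8, 8]
r6 m[φ2→X13] = [3456, 3456, 2160]
r6 m[φ3→X5] = [512, 576, 512]
r6 m[φ3→X4] = [5184, 4096, 4032]
r6 m[φ3→X3] = [64, 81, 40]
r6 m[φ4→X5] = [4, 9, 8]
r6 m[φ5→X7] = [3, 8, 4]
r6 m[X1→φ0] = [576, 256, 160]
r6 m[X1→φ1] = [405, 405, 648]
r6 m[X7→φ1] = [18, 64, 32]
r6 m[X7→φ2] = [1728, 3456, 1440]
r6 m[X7→φ5] = [3456, 3456, 2880]
r6 m[X13→φ2] = [1, 1, 1]
r6 m[X5→φ3] = [4, 9, 8]
r6 m[X5→φ4] = [512, 576, 512]
r6 m[X4→φ3] = [1, 1, 1]
r6 m[X3→φ0] = [64, 81, 40]
r6 m[X3→φ3] = [3456, 2880, 2304]
r7 m[φ0→X1] = [405, 405, 648]
r7 m[φ0→X3] = [3456, 2880, 2304]
r7 m[φ1→X1] = [576, 256, 160]
r7 m[φ1→X7] = [5184, 3645, 3240]
r7 m[φ2→X7] = [6, 8, 8]
r7 m[φ2→X13] = [27648, 27648, 17280]
r7 m[φ3→X5] = [24192, 25920, 27648]
r7 m[φ3→X4] = [233280, 221184, 217728]
r7 m[φ3→X3] = [64, 81, 40]
r7 m[φ4→X5] = [4, 9, 8]
r7 m[φ5→X7] = [3, 8, 4]
r7 m[X1→φ0] = [576, 256, 160]
r7 m[X1→φ1] = [405, 405, 648]
r7 m[X7→φ1] = [18, 64, 32]
r7 m[X7→φ2] = [1728, 3456, 1440]
r7 m[X7→φ5] = [3456, 3456, 2880]
r7 m[X13→φ2] = [1, 1, 1]
r7 m[X5→φ3] = [4, 9, 8]
r7 m[X5→φ4] = [512, 576, 512]
r7 m[X4→φ3] = [1, 1, 1]
r7 m[X3→φ0] = [64, 81, 40]
r7 m[X3→φ3] = [3456, 2880, 2304]
r8 m[φ0→X1] = [405, 405, 648]
r8 m[φ0→X3] = [3456, 2880, 2304]
r8 m[φ1→X1] = [576, 256, 160]
r8 m[φ1→X7] = [5184, 3645, 3240]
r8 m[φ2→X7] = [6, 8, 8]
r8 m[φ2→X13] = [27648, 27648, 17280]
r8 m[φ3→X5] = [24192, 25920, 27648]
r8 m[φ3→X4] = [233280, 221184, 217728]
r8 m[φ3→X3] = [64, 81, 40]
r8 m[φ4→X5] = [4, 9, 8]
r8 m[φ5→X7] = [3, 8, 4]
r8 m[X1→φ0] = [576, 256, 160]
r8 m[X1→φ1] = [405, 405, 648]
r8 m[X7→φ1] = [18, 64, 32]
r8 m[X7→φ2] = [15552, 29160, 12960]
r8 m[X7→φ5] = [31104, 29160, 25920]
r8 m[X13→φ2] = [1, 1, 1]
r8 m[X5→φ3] = [4, 9, 8]
r8 m[X5→φ4] = [24192, 25920, 27648]
r8 m[X4→φ3] = [1, 1, 1]
r8 m[X3→φ0] = [64, 81, 40]
r8 m[X3→φ3] = [3456, 2880, 2304]
r9 m[φ0→X1] = [405, 405, 648]
r9 m[φ0→X3] = [3456, 2880, 2304]
r9 m[φ1→X1] = [576, 256, 160]
r9 m[φ1→X7] = [5184, 3645, 3240]
r9 m[φ2→X7] = [6, 8, 8]
r9 m[φ2→X13] = [233280, 233280, 145800]
r9 m[φ3→X5] = [24192, 25920, 27648]
r9 m[φ3→X4] = [233280, 221184, 217728]
r9 m[φ3→X3] = [64, 81, 40]
r9 m[φ4→X5] = [4, 9, 8]
r9 m[φ5→X7] = [3, 8, 4]
r9 m[X1→φ0] = [576, 256, 160]
r9 m[X1→φ1] = [405, 405, 648]
r9 m[X7→φ1] = [18, 64, 32]
r9 m[X7→φ2] = [15552, 29160, 12960]
r9 m[X7→φ5] = [31104, 29160, 25920]
r9 m[X13→φ2] = [1, 1, 1]
r9 m[X5→φ3] = [4, 9, 8]
r9 m[X5→φ4] = [24192, 25920, 27648]
r9 m[X4→φ3] = [1, 1, 1]
r9 m[X3→φ0] = [64, 81, 40]
r9 m[X3→φ3] = [3456, 2880, 2304]
r10 m[φ0→X1] = [405, 405, 648]
r10 m[φ0→X3] = [3456, 2880, 2304]
r10 m[φ1→X1] = [576, 256, 160]
r10 m[φ1→X7] = [5184, 3645, 3240]
r10 m[φ2→X7] = [6, 8, 8]
r10 m[φ2→X13] = [233280, 233280, 145800]
r10 m[φ3→X5] = [24192, 25920, 27648]
r10 m[φ3→X4] = [233280, 221184, 217728]
r10 m[φ3→X3] = [64, 81, 40]
r10 m[φ4→X5] = [4, 9, 8]
r10 m[φ5→X7] = [3, 8, 4]
r10 m[X1→φ0] = [576, 256, 160]
r10 m[X1→φ1] = [405, 405, 648]
r10 m[X7→φ1] = [18, 64, 32]
r10 m[X7→φ2] = [15552, 29160, 12960]
r10 m[X7→φ5] = [31104, 29160, 25920]
r10 m[X13→φ2] = [1, 1, 1]
r10 m[X5→φ3] = [4, 9, 8]
r10 m[X5→φ4] = [24192, 25920, 27648]
r10 m[X4→φ3] = [1, 1, 1]
r10 m[X3→φ0] = [64, 81, 40]
r10 m[X3→φ3] = [3456, 2880, 2304]
fixed point reached at round 10
b[X1] = ⊗ incoming = [233280, 103680, 103680]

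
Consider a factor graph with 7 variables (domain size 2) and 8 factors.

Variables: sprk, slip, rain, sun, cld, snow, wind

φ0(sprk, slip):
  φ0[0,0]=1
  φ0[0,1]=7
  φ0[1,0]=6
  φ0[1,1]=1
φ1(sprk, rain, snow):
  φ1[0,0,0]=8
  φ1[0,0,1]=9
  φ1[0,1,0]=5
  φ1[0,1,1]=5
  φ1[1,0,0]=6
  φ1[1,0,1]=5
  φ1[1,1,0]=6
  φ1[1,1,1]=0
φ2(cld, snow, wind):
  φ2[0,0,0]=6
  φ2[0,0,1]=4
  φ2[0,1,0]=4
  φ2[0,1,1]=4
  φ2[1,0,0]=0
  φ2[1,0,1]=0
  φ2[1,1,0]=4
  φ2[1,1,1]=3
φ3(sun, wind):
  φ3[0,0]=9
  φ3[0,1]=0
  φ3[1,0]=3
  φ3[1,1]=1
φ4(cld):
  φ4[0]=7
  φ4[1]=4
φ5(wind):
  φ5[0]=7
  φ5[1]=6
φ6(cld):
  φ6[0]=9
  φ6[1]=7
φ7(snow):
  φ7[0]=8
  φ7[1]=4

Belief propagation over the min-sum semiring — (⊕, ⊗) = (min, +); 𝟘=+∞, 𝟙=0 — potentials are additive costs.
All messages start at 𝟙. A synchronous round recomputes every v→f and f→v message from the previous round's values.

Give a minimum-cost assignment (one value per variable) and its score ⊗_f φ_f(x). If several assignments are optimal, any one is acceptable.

assignment: (sprk=1, slip=1, rain=1, sun=0, cld=1, snow=1, wind=1); score = 25

init: all messages = 𝟙 over 2 values
r1 m[φ0→sprk] = [1, 1]
r1 m[φ0→slip] = [1, 1]
r1 m[φ1→sprk] = [5, 0]
r1 m[φ1→rain] = [5, 0]
r1 m[φ1→snow] = [5, 0]
r1 m[φ2→cld] = [4, 0]
r1 m[φ2→snow] = [0, 3]
r1 m[φ2→wind] = [0, 0]
r1 m[φ3→sun] = [0, 1]
r1 m[φ3→wind] = [3, 0]
r1 m[φ4→cld] = [7, 4]
r1 m[φ5→wind] = [7, 6]
r1 m[φ6→cld] = [9, 7]
r1 m[φ7→snow] = [8, 4]
r1 m[sprk→φ0] = [0, 0]
r1 m[sprk→φ1] = [0, 0]
r1 m[slip→φ0] = [0, 0]
r1 m[rain→φ1] = [0, 0]
r1 m[sun→φ3] = [0, 0]
r1 m[cld→φ2] = [0, 0]
r1 m[cld→φ4] = [0, 0]
r1 m[cld→φ6] = [0, 0]
r1 m[snow→φ1] = [0, 0]
r1 m[snow→φ2] = [0, 0]
r1 m[snow→φ7] = [0, 0]
r1 m[wind→φ2] = [0, 0]
r1 m[wind→φ3] = [0, 0]
r1 m[wind→φ5] = [0, 0]
r2 m[φ0→sprk] = [1, 1]
r2 m[φ0→slip] = [1, 1]
r2 m[φ1→sprk] = [5, 0]
r2 m[φ1→rain] = [5, 0]
r2 m[φ1→snow] = [5, 0]
r2 m[φ2→cld] = [4, 0]
r2 m[φ2→snow] = [0, 3]
r2 m[φ2→wind] = [0, 0]
r2 m[φ3→sun] = [0, 1]
r2 m[φ3→wind] = [3, 0]
r2 m[φ4→cld] = [7, 4]
r2 m[φ5→wind] = [7, 6]
r2 m[φ6→cld] = [9, 7]
r2 m[φ7→snow] = [8, 4]
r2 m[sprk→φ0] = [5, 0]
r2 m[sprk→φ1] = [1, 1]
r2 m[slip→φ0] = [0, 0]
r2 m[rain→φ1] = [0, 0]
r2 m[sun→φ3] = [0, 0]
r2 m[cld→φ2] = [16, 11]
r2 m[cld→φ4] = [13, 7]
r2 m[cld→φ6] = [11, 4]
r2 m[snow→φ1] = [8, 7]
r2 m[snow→φ2] = [13, 4]
r2 m[snow→φ7] = [5, 3]
r2 m[wind→φ2] = [10, 6]
r2 m[wind→φ3] = [7, 6]
r2 m[wind→φ5] = [3, 0]
r3 m[φ0→sprk] = [1, 1]
r3 m[φ0→slip] = [6, 1]
r3 m[φ1→sprk] = [12, 7]
r3 m[φ1→rain] = [13, 8]
r3 m[φ1→snow] = [6, 1]
r3 m[φ2→cld] = [14, 13]
r3 m[φ2→snow] = [17, 20]
r3 m[φ2→wind] = [19, 18]
r3 m[φ3→sun] = [6, 7]
r3 m[φ3→wind] = [3, 0]
r3 m[φ4→cld] = [7, 4]
r3 m[φ5→wind] = [7, 6]
r3 m[φ6→cld] = [9, 7]
r3 m[φ7→snow] = [8, 4]
r3 m[sprk→φ0] = [5, 0]
r3 m[sprk→φ1] = [1, 1]
r3 m[slip→φ0] = [0, 0]
r3 m[rain→φ1] = [0, 0]
r3 m[sun→φ3] = [0, 0]
r3 m[cld→φ2] = [16, 11]
r3 m[cld→φ4] = [13, 7]
r3 m[cld→φ6] = [11, 4]
r3 m[snow→φ1] = [8, 7]
r3 m[snow→φ2] = [13, 4]
r3 m[snow→φ7] = [5, 3]
r3 m[wind→φ2] = [10, 6]
r3 m[wind→φ3] = [7, 6]
r3 m[wind→φ5] = [3, 0]
r4 m[φ0→sprk] = [1, 1]
r4 m[φ0→slip] = [6, 1]
r4 m[φ1→sprk] = [12, 7]
r4 m[φ1→rain] = [13, 8]
r4 m[φ1→snow] = [6, 1]
r4 m[φ2→cld] = [14, 13]
r4 m[φ2→snow] = [17, 20]
r4 m[φ2→wind] = [19, 18]
r4 m[φ3→sun] = [6, 7]
r4 m[φ3→wind] = [3, 0]
r4 m[φ4→cld] = [7, 4]
r4 m[φ5→wind] = [7, 6]
r4 m[φ6→cld] = [9, 7]
r4 m[φ7→snow] = [8, 4]
r4 m[sprk→φ0] = [12, 7]
r4 m[sprk→φ1] = [1, 1]
r4 m[slip→φ0] = [0, 0]
r4 m[rain→φ1] = [0, 0]
r4 m[sun→φ3] = [0, 0]
r4 m[cld→φ2] = [16, 11]
r4 m[cld→φ4] = [23, 20]
r4 m[cld→φ6] = [21, 17]
r4 m[snow→φ1] = [25, 24]
r4 m[snow→φ2] = [14, 5]
r4 m[snow→φ7] = [23, 21]
r4 m[wind→φ2] = [10, 6]
r4 m[wind→φ3] = [26, 24]
r4 m[wind→φ5] = [22, 18]
r5 m[φ0→sprk] = [1, 1]
r5 m[φ0→slip] = [13, 8]
r5 m[φ1→sprk] = [29, 24]
r5 m[φ1→rain] = [30, 25]
r5 m[φ1→snow] = [6, 1]
r5 m[φ2→cld] = [15, 14]
r5 m[φ2→snow] = [17, 20]
r5 m[φ2→wind] = [20, 19]
r5 m[φ3→sun] = [24, 25]
r5 m[φ3→wind] = [3, 0]
r5 m[φ4→cld] = [7, 4]
r5 m[φ5→wind] = [7, 6]
r5 m[φ6→cld] = [9, 7]
r5 m[φ7→snow] = [8, 4]
r5 m[sprk→φ0] = [12, 7]
r5 m[sprk→φ1] = [1, 1]
r5 m[slip→φ0] = [0, 0]
r5 m[rain→φ1] = [0, 0]
r5 m[sun→φ3] = [0, 0]
r5 m[cld→φ2] = [16, 11]
r5 m[cld→φ4] = [23, 20]
r5 m[cld→φ6] = [21, 17]
r5 m[snow→φ1] = [25, 24]
r5 m[snow→φ2] = [14, 5]
r5 m[snow→φ7] = [23, 21]
r5 m[wind→φ2] = [10, 6]
r5 m[wind→φ3] = [26, 24]
r5 m[wind→φ5] = [22, 18]
r6 m[φ0→sprk] = [1, 1]
r6 m[φ0→slip] = [13, 8]
r6 m[φ1→sprk] = [29, 24]
r6 m[φ1→rain] = [30, 25]
r6 m[φ1→snow] = [6, 1]
r6 m[φ2→cld] = [15, 14]
r6 m[φ2→snow] = [17, 20]
r6 m[φ2→wind] = [20, 19]
r6 m[φ3→sun] = [24, 25]
r6 m[φ3→wind] = [3, 0]
r6 m[φ4→cld] = [7, 4]
r6 m[φ5→wind] = [7, 6]
r6 m[φ6→cld] = [9, 7]
r6 m[φ7→snow] = [8, 4]
r6 m[sprk→φ0] = [29, 24]
r6 m[sprk→φ1] = [1, 1]
r6 m[slip→φ0] = [0, 0]
r6 m[rain→φ1] = [0, 0]
r6 m[sun→φ3] = [0, 0]
r6 m[cld→φ2] = [16, 11]
r6 m[cld→φ4] = [24, 21]
r6 m[cld→φ6] = [22, 18]
r6 m[snow→φ1] = [25, 24]
r6 m[snow→φ2] = [14, 5]
r6 m[snow→φ7] = [23, 21]
r6 m[wind→φ2] = [10, 6]
r6 m[wind→φ3] = [27, 25]
r6 m[wind→φ5] = [23, 19]
r7 m[φ0→sprk] = [1, 1]
r7 m[φ0→slip] = [30, 25]
r7 m[φ1→sprk] = [29, 24]
r7 m[φ1→rain] = [30, 25]
r7 m[φ1→snow] = [6, 1]
r7 m[φ2→cld] = [15, 14]
r7 m[φ2→snow] = [17, 20]
r7 m[φ2→wind] = [20, 19]
r7 m[φ3→sun] = [25, 26]
r7 m[φ3→wind] = [3, 0]
r7 m[φ4→cld] = [7, 4]
r7 m[φ5→wind] = [7, 6]
r7 m[φ6→cld] = [9, 7]
r7 m[φ7→snow] = [8, 4]
r7 m[sprk→φ0] = [29, 24]
r7 m[sprk→φ1] = [1, 1]
r7 m[slip→φ0] = [0, 0]
r7 m[rain→φ1] = [0, 0]
r7 m[sun→φ3] = [0, 0]
r7 m[cld→φ2] = [16, 11]
r7 m[cld→φ4] = [24, 21]
r7 m[cld→φ6] = [22, 18]
r7 m[snow→φ1] = [25, 24]
r7 m[snow→φ2] = [14, 5]
r7 m[snow→φ7] = [23, 21]
r7 m[wind→φ2] = [10, 6]
r7 m[wind→φ3] = [27, 25]
r7 m[wind→φ5] = [23, 19]
r8 m[φ0→sprk] = [1, 1]
r8 m[φ0→slip] = [30, 25]
r8 m[φ1→sprk] = [29, 24]
r8 m[φ1→rain] = [30, 25]
r8 m[φ1→snow] = [6, 1]
r8 m[φ2→cld] = [15, 14]
r8 m[φ2→snow] = [17, 20]
r8 m[φ2→wind] = [20, 19]
r8 m[φ3→sun] = [25, 26]
r8 m[φ3→wind] = [3, 0]
r8 m[φ4→cld] = [7, 4]
r8 m[φ5→wind] = [7, 6]
r8 m[φ6→cld] = [9, 7]
r8 m[φ7→snow] = [8, 4]
r8 m[sprk→φ0] = [29, 24]
r8 m[sprk→φ1] = [1, 1]
r8 m[slip→φ0] = [0, 0]
r8 m[rain→φ1] = [0, 0]
r8 m[sun→φ3] = [0, 0]
r8 m[cld→φ2] = [16, 11]
r8 m[cld→φ4] = [24, 21]
r8 m[cld→φ6] = [22, 18]
r8 m[snow→φ1] = [25, 24]
r8 m[snow→φ2] = [14, 5]
r8 m[snow→φ7] = [23, 21]
r8 m[wind→φ2] = [10, 6]
r8 m[wind→φ3] = [27, 25]
r8 m[wind→φ5] = [23, 19]
fixed point reached at round 8
traceback from sprk: (sprk=1, slip=1, rain=1, sun=0, cld=1, snow=1, wind=1), score=25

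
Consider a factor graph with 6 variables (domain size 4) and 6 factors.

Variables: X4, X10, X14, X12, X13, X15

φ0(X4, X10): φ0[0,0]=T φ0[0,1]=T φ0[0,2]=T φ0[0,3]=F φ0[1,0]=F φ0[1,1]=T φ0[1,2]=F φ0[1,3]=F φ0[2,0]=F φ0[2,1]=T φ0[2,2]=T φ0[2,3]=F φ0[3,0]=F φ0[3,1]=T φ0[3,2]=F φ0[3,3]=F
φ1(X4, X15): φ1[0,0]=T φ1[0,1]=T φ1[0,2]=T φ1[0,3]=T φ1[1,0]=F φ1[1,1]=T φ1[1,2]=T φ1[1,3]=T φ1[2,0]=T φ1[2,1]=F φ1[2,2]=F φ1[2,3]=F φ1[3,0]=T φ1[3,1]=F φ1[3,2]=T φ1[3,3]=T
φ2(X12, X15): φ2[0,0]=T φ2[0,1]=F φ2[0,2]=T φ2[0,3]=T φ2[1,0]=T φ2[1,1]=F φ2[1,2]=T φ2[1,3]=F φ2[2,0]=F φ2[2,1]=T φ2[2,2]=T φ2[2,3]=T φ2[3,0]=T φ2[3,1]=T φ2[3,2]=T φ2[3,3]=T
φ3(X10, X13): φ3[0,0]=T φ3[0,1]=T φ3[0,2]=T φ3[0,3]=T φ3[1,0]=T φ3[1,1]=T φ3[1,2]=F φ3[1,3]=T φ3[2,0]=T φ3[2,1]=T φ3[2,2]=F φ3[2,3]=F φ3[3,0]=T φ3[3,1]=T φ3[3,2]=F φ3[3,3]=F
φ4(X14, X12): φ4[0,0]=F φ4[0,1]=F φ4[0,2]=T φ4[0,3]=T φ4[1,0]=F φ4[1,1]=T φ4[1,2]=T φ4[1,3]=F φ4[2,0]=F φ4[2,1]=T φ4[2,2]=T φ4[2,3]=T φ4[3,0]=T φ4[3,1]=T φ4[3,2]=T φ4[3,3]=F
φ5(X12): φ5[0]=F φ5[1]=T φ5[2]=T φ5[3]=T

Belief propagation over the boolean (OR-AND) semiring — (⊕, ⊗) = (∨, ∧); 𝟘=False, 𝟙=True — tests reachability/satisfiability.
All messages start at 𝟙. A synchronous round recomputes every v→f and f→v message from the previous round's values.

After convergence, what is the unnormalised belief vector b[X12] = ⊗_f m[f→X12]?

b[X12] = [F, T, T, T]

init: all messages = 𝟙 over 4 values
r1 m[φ0→X4] = [T, T, T, T]
r1 m[φ0→X10] = [T, T, T, F]
r1 m[φ1→X4] = [T, T, T, T]
r1 m[φ1→X15] = [T, T, T, T]
r1 m[φ2→X12] = [T, T, T, T]
r1 m[φ2→X15] = [T, T, T, T]
r1 m[φ3→X10] = [T, T, T, T]
r1 m[φ3→X13] = [T, T, T, T]
r1 m[φ4→X14] = [T, T, T, T]
r1 m[φ4→X12] = [T, T, T, T]
r1 m[φ5→X12] = [F, T, T, T]
r1 m[X4→φ0] = [T, T, T, T]
r1 m[X4→φ1] = [T, T, T, T]
r1 m[X10→φ0] = [T, T, T, T]
r1 m[X10→φ3] = [T, T, T, T]
r1 m[X14→φ4] = [T, T, T, T]
r1 m[X12→φ2] = [T, T, T, T]
r1 m[X12→φ4] = [T, T, T, T]
r1 m[X12→φ5] = [T, T, T, T]
r1 m[X13→φ3] = [T, T, T, T]
r1 m[X15→φ1] = [T, T, T, T]
r1 m[X15→φ2] = [T, T, T, T]
r2 m[φ0→X4] = [T, T, T, T]
r2 m[φ0→X10] = [T, T, T, F]
r2 m[φ1→X4] = [T, T, T, T]
r2 m[φ1→X15] = [T, T, T, T]
r2 m[φ2→X12] = [T, T, T, T]
r2 m[φ2→X15] = [T, T, T, T]
r2 m[φ3→X10] = [T, T, T, T]
r2 m[φ3→X13] = [T, T, T, T]
r2 m[φ4→X14] = [T, T, T, T]
r2 m[φ4→X12] = [T, T, T, T]
r2 m[φ5→X12] = [F, T, T, T]
r2 m[X4→φ0] = [T, T, T, T]
r2 m[X4→φ1] = [T, T, T, T]
r2 m[X10→φ0] = [T, T, T, T]
r2 m[X10→φ3] = [T, T, T, F]
r2 m[X14→φ4] = [T, T, T, T]
r2 m[X12→φ2] = [F, T, T, T]
r2 m[X12→φ4] = [F, T, T, T]
r2 m[X12→φ5] = [T, T, T, T]
r2 m[X13→φ3] = [T, T, T, T]
r2 m[X15→φ1] = [T, T, T, T]
r2 m[X15→φ2] = [T, T, T, T]
r3 m[φ0→X4] = [T, T, T, T]
r3 m[φ0→X10] = [T, T, T, F]
r3 m[φ1→X4] = [T, T, T, T]
r3 m[φ1→X15] = [T, T, T, T]
r3 m[φ2→X12] = [T, T, T, T]
r3 m[φ2→X15] = [T, T, T, T]
r3 m[φ3→X10] = [T, T, T, T]
r3 m[φ3→X13] = [T, T, T, T]
r3 m[φ4→X14] = [T, T, T, T]
r3 m[φ4→X12] = [T, T, T, T]
r3 m[φ5→X12] = [F, T, T, T]
r3 m[X4→φ0] = [T, T, T, T]
r3 m[X4→φ1] = [T, T, T, T]
r3 m[X10→φ0] = [T, T, T, T]
r3 m[X10→φ3] = [T, T, T, F]
r3 m[X14→φ4] = [T, T, T, T]
r3 m[X12→φ2] = [F, T, T, T]
r3 m[X12→φ4] = [F, T, T, T]
r3 m[X12→φ5] = [T, T, T, T]
r3 m[X13→φ3] = [T, T, T, T]
r3 m[X15→φ1] = [T, T, T, T]
r3 m[X15→φ2] = [T, T, T, T]
fixed point reached at round 3
b[X12] = ⊗ incoming = [F, T, T, T]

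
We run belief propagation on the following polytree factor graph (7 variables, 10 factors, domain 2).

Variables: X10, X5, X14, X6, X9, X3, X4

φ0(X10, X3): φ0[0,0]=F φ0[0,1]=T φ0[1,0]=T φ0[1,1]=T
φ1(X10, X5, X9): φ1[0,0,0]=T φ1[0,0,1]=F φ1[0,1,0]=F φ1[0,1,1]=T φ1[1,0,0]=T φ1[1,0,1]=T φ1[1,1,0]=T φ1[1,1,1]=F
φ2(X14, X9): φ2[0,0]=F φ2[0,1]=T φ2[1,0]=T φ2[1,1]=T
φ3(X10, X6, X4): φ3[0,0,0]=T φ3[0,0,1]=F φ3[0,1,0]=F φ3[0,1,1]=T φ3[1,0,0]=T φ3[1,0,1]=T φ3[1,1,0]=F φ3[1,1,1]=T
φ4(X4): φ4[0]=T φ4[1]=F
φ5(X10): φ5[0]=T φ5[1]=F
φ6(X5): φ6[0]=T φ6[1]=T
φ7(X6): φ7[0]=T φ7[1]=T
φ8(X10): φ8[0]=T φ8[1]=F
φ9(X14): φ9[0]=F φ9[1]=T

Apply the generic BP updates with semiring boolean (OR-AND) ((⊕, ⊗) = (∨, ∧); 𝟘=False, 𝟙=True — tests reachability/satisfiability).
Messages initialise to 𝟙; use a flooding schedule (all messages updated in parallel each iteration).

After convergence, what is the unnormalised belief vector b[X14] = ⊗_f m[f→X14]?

init: all messages = 𝟙 over 2 values
r1 m[φ0→X10] = [T, T]
r1 m[φ0→X3] = [T, T]
r1 m[φ1→X10] = [T, T]
r1 m[φ1→X5] = [T, T]
r1 m[φ1→X9] = [T, T]
r1 m[φ2→X14] = [T, T]
r1 m[φ2→X9] = [T, T]
r1 m[φ3→X10] = [T, T]
r1 m[φ3→X6] = [T, T]
r1 m[φ3→X4] = [T, T]
r1 m[φ4→X4] = [T, F]
r1 m[φ5→X10] = [T, F]
r1 m[φ6→X5] = [T, T]
r1 m[φ7→X6] = [T, T]
r1 m[φ8→X10] = [T, F]
r1 m[φ9→X14] = [F, T]
r1 m[X10→φ0] = [T, T]
r1 m[X10→φ1] = [T, T]
r1 m[X10→φ3] = [T, T]
r1 m[X10→φ5] = [T, T]
r1 m[X10→φ8] = [T, T]
r1 m[X5→φ1] = [T, T]
r1 m[X5→φ6] = [T, T]
r1 m[X14→φ2] = [T, T]
r1 m[X14→φ9] = [T, T]
r1 m[X6→φ3] = [T, T]
r1 m[X6→φ7] = [T, T]
r1 m[X9→φ1] = [T, T]
r1 m[X9→φ2] = [T, T]
r1 m[X3→φ0] = [T, T]
r1 m[X4→φ3] = [T, T]
r1 m[X4→φ4] = [T, T]
r2 m[φ0→X10] = [T, T]
r2 m[φ0→X3] = [T, T]
r2 m[φ1→X10] = [T, T]
r2 m[φ1→X5] = [T, T]
r2 m[φ1→X9] = [T, T]
r2 m[φ2→X14] = [T, T]
r2 m[φ2→X9] = [T, T]
r2 m[φ3→X10] = [T, T]
r2 m[φ3→X6] = [T, T]
r2 m[φ3→X4] = [T, T]
r2 m[φ4→X4] = [T, F]
r2 m[φ5→X10] = [T, F]
r2 m[φ6→X5] = [T, T]
r2 m[φ7→X6] = [T, T]
r2 m[φ8→X10] = [T, F]
r2 m[φ9→X14] = [F, T]
r2 m[X10→φ0] = [T, F]
r2 m[X10→φ1] = [T, F]
r2 m[X10→φ3] = [T, F]
r2 m[X10→φ5] = [T, F]
r2 m[X10→φ8] = [T, F]
r2 m[X5→φ1] = [T, T]
r2 m[X5→φ6] = [T, T]
r2 m[X14→φ2] = [F, T]
r2 m[X14→φ9] = [T, T]
r2 m[X6→φ3] = [T, T]
r2 m[X6→φ7] = [T, T]
r2 m[X9→φ1] = [T, T]
r2 m[X9→φ2] = [T, T]
r2 m[X3→φ0] = [T, T]
r2 m[X4→φ3] = [T, F]
r2 m[X4→φ4] = [T, T]
r3 m[φ0→X10] = [T, T]
r3 m[φ0→X3] = [F, T]
r3 m[φ1→X10] = [T, T]
r3 m[φ1→X5] = [T, T]
r3 m[φ1→X9] = [T, T]
r3 m[φ2→X14] = [T, T]
r3 m[φ2→X9] = [T, T]
r3 m[φ3→X10] = [T, T]
r3 m[φ3→X6] = [T, F]
r3 m[φ3→X4] = [T, T]
r3 m[φ4→X4] = [T, F]
r3 m[φ5→X10] = [T, F]
r3 m[φ6→X5] = [T, T]
r3 m[φ7→X6] = [T, T]
r3 m[φ8→X10] = [T, F]
r3 m[φ9→X14] = [F, T]
r3 m[X10→φ0] = [T, F]
r3 m[X10→φ1] = [T, F]
r3 m[X10→φ3] = [T, F]
r3 m[X10→φ5] = [T, F]
r3 m[X10→φ8] = [T, F]
r3 m[X5→φ1] = [T, T]
r3 m[X5→φ6] = [T, T]
r3 m[X14→φ2] = [F, T]
r3 m[X14→φ9] = [T, T]
r3 m[X6→φ3] = [T, T]
r3 m[X6→φ7] = [T, T]
r3 m[X9→φ1] = [T, T]
r3 m[X9→φ2] = [T, T]
r3 m[X3→φ0] = [T, T]
r3 m[X4→φ3] = [T, F]
r3 m[X4→φ4] = [T, T]
r4 m[φ0→X10] = [T, T]
r4 m[φ0→X3] = [F, T]
r4 m[φ1→X10] = [T, T]
r4 m[φ1→X5] = [T, T]
r4 m[φ1→X9] = [T, T]
r4 m[φ2→X14] = [T, T]
r4 m[φ2→X9] = [T, T]
r4 m[φ3→X10] = [T, T]
r4 m[φ3→X6] = [T, F]
r4 m[φ3→X4] = [T, T]
r4 m[φ4→X4] = [T, F]
r4 m[φ5→X10] = [T, F]
r4 m[φ6→X5] = [T, T]
r4 m[φ7→X6] = [T, T]
r4 m[φ8→X10] = [T, F]
r4 m[φ9→X14] = [F, T]
r4 m[X10→φ0] = [T, F]
r4 m[X10→φ1] = [T, F]
r4 m[X10→φ3] = [T, F]
r4 m[X10→φ5] = [T, F]
r4 m[X10→φ8] = [T, F]
r4 m[X5→φ1] = [T, T]
r4 m[X5→φ6] = [T, T]
r4 m[X14→φ2] = [F, T]
r4 m[X14→φ9] = [T, T]
r4 m[X6→φ3] = [T, T]
r4 m[X6→φ7] = [T, F]
r4 m[X9→φ1] = [T, T]
r4 m[X9→φ2] = [T, T]
r4 m[X3→φ0] = [T, T]
r4 m[X4→φ3] = [T, F]
r4 m[X4→φ4] = [T, T]
r5 m[φ0→X10] = [T, T]
r5 m[φ0→X3] = [F, T]
r5 m[φ1→X10] = [T, T]
r5 m[φ1→X5] = [T, T]
r5 m[φ1→X9] = [T, T]
r5 m[φ2→X14] = [T, T]
r5 m[φ2→X9] = [T, T]
r5 m[φ3→X10] = [T, T]
r5 m[φ3→X6] = [T, F]
r5 m[φ3→X4] = [T, T]
r5 m[φ4→X4] = [T, F]
r5 m[φ5→X10] = [T, F]
r5 m[φ6→X5] = [T, T]
r5 m[φ7→X6] = [T, T]
r5 m[φ8→X10] = [T, F]
r5 m[φ9→X14] = [F, T]
r5 m[X10→φ0] = [T, F]
r5 m[X10→φ1] = [T, F]
r5 m[X10→φ3] = [T, F]
r5 m[X10→φ5] = [T, F]
r5 m[X10→φ8] = [T, F]
r5 m[X5→φ1] = [T, T]
r5 m[X5→φ6] = [T, T]
r5 m[X14→φ2] = [F, T]
r5 m[X14→φ9] = [T, T]
r5 m[X6→φ3] = [T, T]
r5 m[X6→φ7] = [T, F]
r5 m[X9→φ1] = [T, T]
r5 m[X9→φ2] = [T, T]
r5 m[X3→φ0] = [T, T]
r5 m[X4→φ3] = [T, F]
r5 m[X4→φ4] = [T, T]
fixed point reached at round 5
b[X14] = ⊗ incoming = [F, T]

b[X14] = [F, T]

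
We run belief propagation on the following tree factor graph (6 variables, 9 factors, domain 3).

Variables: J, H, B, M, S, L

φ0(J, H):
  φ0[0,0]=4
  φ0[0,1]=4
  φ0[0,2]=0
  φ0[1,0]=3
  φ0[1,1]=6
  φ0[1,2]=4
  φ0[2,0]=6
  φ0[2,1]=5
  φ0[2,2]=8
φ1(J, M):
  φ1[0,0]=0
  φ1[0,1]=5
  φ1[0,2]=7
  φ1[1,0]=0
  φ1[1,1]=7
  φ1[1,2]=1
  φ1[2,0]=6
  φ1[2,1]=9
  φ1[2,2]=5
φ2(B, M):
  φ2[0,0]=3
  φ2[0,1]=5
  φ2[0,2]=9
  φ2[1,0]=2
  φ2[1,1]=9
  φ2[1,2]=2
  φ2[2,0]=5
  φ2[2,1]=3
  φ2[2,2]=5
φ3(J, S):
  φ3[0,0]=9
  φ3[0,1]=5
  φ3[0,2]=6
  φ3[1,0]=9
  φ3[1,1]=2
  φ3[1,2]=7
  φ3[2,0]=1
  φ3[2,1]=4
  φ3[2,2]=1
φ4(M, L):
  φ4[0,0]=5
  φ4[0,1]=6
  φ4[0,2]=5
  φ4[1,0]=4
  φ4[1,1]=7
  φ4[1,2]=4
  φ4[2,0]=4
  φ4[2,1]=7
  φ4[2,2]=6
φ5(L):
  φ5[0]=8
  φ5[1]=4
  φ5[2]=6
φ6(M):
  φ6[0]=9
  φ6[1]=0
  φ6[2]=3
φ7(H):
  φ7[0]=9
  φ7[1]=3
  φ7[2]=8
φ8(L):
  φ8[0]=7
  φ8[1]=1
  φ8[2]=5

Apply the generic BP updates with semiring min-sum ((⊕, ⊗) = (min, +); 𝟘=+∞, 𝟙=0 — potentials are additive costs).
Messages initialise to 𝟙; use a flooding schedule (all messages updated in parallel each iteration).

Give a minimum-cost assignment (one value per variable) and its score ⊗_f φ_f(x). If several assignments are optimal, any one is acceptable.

init: all messages = 𝟙 over 3 values
r1 m[φ0→J] = [0, 3, 5]
r1 m[φ0→H] = [3, 4, 0]
r1 m[φ1→J] = [0, 0, 5]
r1 m[φ1→M] = [0, 5, 1]
r1 m[φ2→B] = [3, 2, 3]
r1 m[φ2→M] = [2, 3, 2]
r1 m[φ3→J] = [5, 2, 1]
r1 m[φ3→S] = [1, 2, 1]
r1 m[φ4→M] = [5, 4, 4]
r1 m[φ4→L] = [4, 6, 4]
r1 m[φ5→L] = [8, 4, 6]
r1 m[φ6→M] = [9, 0, 3]
r1 m[φ7→H] = [9, 3, 8]
r1 m[φ8→L] = [7, 1, 5]
r1 m[J→φ0] = [0, 0, 0]
r1 m[J→φ1] = [0, 0, 0]
r1 m[J→φ3] = [0, 0, 0]
r1 m[H→φ0] = [0, 0, 0]
r1 m[H→φ7] = [0, 0, 0]
r1 m[B→φ2] = [0, 0, 0]
r1 m[M→φ1] = [0, 0, 0]
r1 m[M→φ2] = [0, 0, 0]
r1 m[M→φ4] = [0, 0, 0]
r1 m[M→φ6] = [0, 0, 0]
r1 m[S→φ3] = [0, 0, 0]
r1 m[L→φ4] = [0, 0, 0]
r1 m[L→φ5] = [0, 0, 0]
r1 m[L→φ8] = [0, 0, 0]
r2 m[φ0→J] = [0, 3, 5]
r2 m[φ0→H] = [3, 4, 0]
r2 m[φ1→J] = [0, 0, 5]
r2 m[φ1→M] = [0, 5, 1]
r2 m[φ2→B] = [3, 2, 3]
r2 m[φ2→M] = [2, 3, 2]
r2 m[φ3→J] = [5, 2, 1]
r2 m[φ3→S] = [1, 2, 1]
r2 m[φ4→M] = [5, 4, 4]
r2 m[φ4→L] = [4, 6, 4]
r2 m[φ5→L] = [8, 4, 6]
r2 m[φ6→M] = [9, 0, 3]
r2 m[φ7→H] = [9, 3, 8]
r2 m[φ8→L] = [7, 1, 5]
r2 m[J→φ0] = [5, 2, 6]
r2 m[J→φ1] = [5, 5, 6]
r2 m[J→φ3] = [0, 3, 10]
r2 m[H→φ0] = [9, 3, 8]
r2 m[H→φ7] = [3, 4, 0]
r2 m[B→φ2] = [0, 0, 0]
r2 m[M→φ1] = [16, 7, 9]
r2 m[M→φ2] = [14, 9, 8]
r2 m[M→φ4] = [11, 8, 6]
r2 m[M→φ6] = [7, 12, 7]
r2 m[S→φ3] = [0, 0, 0]
r2 m[L→φ4] = [15, 5, 11]
r2 m[L→φ5] = [11, 7, 9]
r2 m[L→φ8] = [12, 10, 10]
r3 m[φ0→J] = [7, 9, 8]
r3 m[φ0→H] = [5, 8, 5]
r3 m[φ1→J] = [12, 10, 14]
r3 m[φ1→M] = [5, 10, 6]
r3 m[φ2→B] = [14, 10, 12]
r3 m[φ2→M] = [2, 3, 2]
r3 m[φ3→J] = [5, 2, 1]
r3 m[φ3→S] = [9, 5, 6]
r3 m[φ4→M] = [11, 12, 12]
r3 m[φ4→L] = [10, 13, 12]
r3 m[φ5→L] = [8, 4, 6]
r3 m[φ6→M] = [9, 0, 3]
r3 m[φ7→H] = [9, 3, 8]
r3 m[φ8→L] = [7, 1, 5]
r3 m[J→φ0] = [5, 2, 6]
r3 m[J→φ1] = [5, 5, 6]
r3 m[J→φ3] = [0, 3, 10]
r3 m[H→φ0] = [9, 3, 8]
r3 m[H→φ7] = [3, 4, 0]
r3 m[B→φ2] = [0, 0, 0]
r3 m[M→φ1] = [16, 7, 9]
r3 m[M→φ2] = [14, 9, 8]
r3 m[M→φ4] = [11, 8, 6]
r3 m[M→φ6] = [7, 12, 7]
r3 m[S→φ3] = [0, 0, 0]
r3 m[L→φ4] = [15, 5, 11]
r3 m[L→φ5] = [11, 7, 9]
r3 m[L→φ8] = [12, 10, 10]
r4 m[φ0→J] = [7, 9, 8]
r4 m[φ0→H] = [5, 8, 5]
r4 m[φ1→J] = [12, 10, 14]
r4 m[φ1→M] = [5, 10, 6]
r4 m[φ2→B] = [14, 10, 12]
r4 m[φ2→M] = [2, 3, 2]
r4 m[φ3→J] = [5, 2, 1]
r4 m[φ3→S] = [9, 5, 6]
r4 m[φ4→M] = [11, 12, 12]
r4 m[φ4→L] = [10, 13, 12]
r4 m[φ5→L] = [8, 4, 6]
r4 m[φ6→M] = [9, 0, 3]
r4 m[φ7→H] = [9, 3, 8]
r4 m[φ8→L] = [7, 1, 5]
r4 m[J→φ0] = [17, 12, 15]
r4 m[J→φ1] = [12, 11, 9]
r4 m[J→φ3] = [19, 19, 22]
r4 m[H→φ0] = [9, 3, 8]
r4 m[H→φ7] = [5, 8, 5]
r4 m[B→φ2] = [0, 0, 0]
r4 m[M→φ1] = [22, 15, 17]
r4 m[M→φ2] = [25, 22, 21]
r4 m[M→φ4] = [16, 13, 11]
r4 m[M→φ6] = [18, 25, 20]
r4 m[S→φ3] = [0, 0, 0]
r4 m[L→φ4] = [15, 5, 11]
r4 m[L→φ5] = [17, 14, 17]
r4 m[L→φ8] = [18, 17, 18]
r5 m[φ0→J] = [7, 9, 8]
r5 m[φ0→H] = [15, 18, 16]
r5 m[φ1→J] = [20, 18, 22]
r5 m[φ1→M] = [11, 17, 12]
r5 m[φ2→B] = [27, 23, 25]
r5 m[φ2→M] = [2, 3, 2]
r5 m[φ3→J] = [5, 2, 1]
r5 m[φ3→S] = [23, 21, 23]
r5 m[φ4→M] = [11, 12, 12]
r5 m[φ4→L] = [15, 18, 17]
r5 m[φ5→L] = [8, 4, 6]
r5 m[φ6→M] = [9, 0, 3]
r5 m[φ7→H] = [9, 3, 8]
r5 m[φ8→L] = [7, 1, 5]
r5 m[J→φ0] = [17, 12, 15]
r5 m[J→φ1] = [12, 11, 9]
r5 m[J→φ3] = [19, 19, 22]
r5 m[H→φ0] = [9, 3, 8]
r5 m[H→φ7] = [5, 8, 5]
r5 m[B→φ2] = [0, 0, 0]
r5 m[M→φ1] = [22, 15, 17]
r5 m[M→φ2] = [25, 22, 21]
r5 m[M→φ4] = [16, 13, 11]
r5 m[M→φ6] = [18, 25, 20]
r5 m[S→φ3] = [0, 0, 0]
r5 m[L→φ4] = [15, 5, 11]
r5 m[L→φ5] = [17, 14, 17]
r5 m[L→φ8] = [18, 17, 18]
r6 m[φ0→J] = [7, 9, 8]
r6 m[φ0→H] = [15, 18, 16]
r6 m[φ1→J] = [20, 18, 22]
r6 m[φ1→M] = [11, 17, 12]
r6 m[φ2→B] = [27, 23, 25]
r6 m[φ2→M] = [2, 3, 2]
r6 m[φ3→J] = [5, 2, 1]
r6 m[φ3→S] = [23, 21, 23]
r6 m[φ4→M] = [11, 12, 12]
r6 m[φ4→L] = [15, 18, 17]
r6 m[φ5→L] = [8, 4, 6]
r6 m[φ6→M] = [9, 0, 3]
r6 m[φ7→H] = [9, 3, 8]
r6 m[φ8→L] = [7, 1, 5]
r6 m[J→φ0] = [25, 20, 23]
r6 m[J→φ1] = [12, 11, 9]
r6 m[J→φ3] = [27, 27, 30]
r6 m[H→φ0] = [9, 3, 8]
r6 m[H→φ7] = [15, 18, 16]
r6 m[B→φ2] = [0, 0, 0]
r6 m[M→φ1] = [22, 15, 17]
r6 m[M→φ2] = [31, 29, 27]
r6 m[M→φ4] = [22, 20, 17]
r6 m[M→φ6] = [24, 32, 26]
r6 m[S→φ3] = [0, 0, 0]
r6 m[L→φ4] = [15, 5, 11]
r6 m[L→φ5] = [22, 19, 22]
r6 m[L→φ8] = [23, 22, 23]
r7 m[φ0→J] = [7, 9, 8]
r7 m[φ0→H] = [23, 26, 24]
r7 m[φ1→J] = [20, 18, 22]
r7 m[φ1→M] = [11, 17, 12]
r7 m[φ2→B] = [34, 29, 32]
r7 m[φ2→M] = [2, 3, 2]
r7 m[φ3→J] = [5, 2, 1]
r7 m[φ3→S] = [31, 29, 31]
r7 m[φ4→M] = [11, 12, 12]
r7 m[φ4→L] = [21, 24, 23]
r7 m[φ5→L] = [8, 4, 6]
r7 m[φ6→M] = [9, 0, 3]
r7 m[φ7→H] = [9, 3, 8]
r7 m[φ8→L] = [7, 1, 5]
r7 m[J→φ0] = [25, 20, 23]
r7 m[J→φ1] = [12, 11, 9]
r7 m[J→φ3] = [27, 27, 30]
r7 m[H→φ0] = [9, 3, 8]
r7 m[H→φ7] = [15, 18, 16]
r7 m[B→φ2] = [0, 0, 0]
r7 m[M→φ1] = [22, 15, 17]
r7 m[M→φ2] = [31, 29, 27]
r7 m[M→φ4] = [22, 20, 17]
r7 m[M→φ6] = [24, 32, 26]
r7 m[S→φ3] = [0, 0, 0]
r7 m[L→φ4] = [15, 5, 11]
r7 m[L→φ5] = [22, 19, 22]
r7 m[L→φ8] = [23, 22, 23]
r8 m[φ0→J] = [7, 9, 8]
r8 m[φ0→H] = [23, 26, 24]
r8 m[φ1→J] = [20, 18, 22]
r8 m[φ1→M] = [11, 17, 12]
r8 m[φ2→B] = [34, 29, 32]
r8 m[φ2→M] = [2, 3, 2]
r8 m[φ3→J] = [5, 2, 1]
r8 m[φ3→S] = [31, 29, 31]
r8 m[φ4→M] = [11, 12, 12]
r8 m[φ4→L] = [21, 24, 23]
r8 m[φ5→L] = [8, 4, 6]
r8 m[φ6→M] = [9, 0, 3]
r8 m[φ7→H] = [9, 3, 8]
r8 m[φ8→L] = [7, 1, 5]
r8 m[J→φ0] = [25, 20, 23]
r8 m[J→φ1] = [12, 11, 9]
r8 m[J→φ3] = [27, 27, 30]
r8 m[H→φ0] = [9, 3, 8]
r8 m[H→φ7] = [23, 26, 24]
r8 m[B→φ2] = [0, 0, 0]
r8 m[M→φ1] = [22, 15, 17]
r8 m[M→φ2] = [31, 29, 27]
r8 m[M→φ4] = [22, 20, 17]
r8 m[M→φ6] = [24, 32, 26]
r8 m[S→φ3] = [0, 0, 0]
r8 m[L→φ4] = [15, 5, 11]
r8 m[L→φ5] = [28, 25, 28]
r8 m[L→φ8] = [29, 28, 29]
r9 m[φ0→J] = [7, 9, 8]
r9 m[φ0→H] = [23, 26, 24]
r9 m[φ1→J] = [20, 18, 22]
r9 m[φ1→M] = [11, 17, 12]
r9 m[φ2→B] = [34, 29, 32]
r9 m[φ2→M] = [2, 3, 2]
r9 m[φ3→J] = [5, 2, 1]
r9 m[φ3→S] = [31, 29, 31]
r9 m[φ4→M] = [11, 12, 12]
r9 m[φ4→L] = [21, 24, 23]
r9 m[φ5→L] = [8, 4, 6]
r9 m[φ6→M] = [9, 0, 3]
r9 m[φ7→H] = [9, 3, 8]
r9 m[φ8→L] = [7, 1, 5]
r9 m[J→φ0] = [25, 20, 23]
r9 m[J→φ1] = [12, 11, 9]
r9 m[J→φ3] = [27, 27, 30]
r9 m[H→φ0] = [9, 3, 8]
r9 m[H→φ7] = [23, 26, 24]
r9 m[B→φ2] = [0, 0, 0]
r9 m[M→φ1] = [22, 15, 17]
r9 m[M→φ2] = [31, 29, 27]
r9 m[M→φ4] = [22, 20, 17]
r9 m[M→φ6] = [24, 32, 26]
r9 m[S→φ3] = [0, 0, 0]
r9 m[L→φ4] = [15, 5, 11]
r9 m[L→φ5] = [28, 25, 28]
r9 m[L→φ8] = [29, 28, 29]
fixed point reached at round 9
traceback from J: (J=1, H=1, B=1, M=2, S=1, L=1), score=29

assignment: (J=1, H=1, B=1, M=2, S=1, L=1); score = 29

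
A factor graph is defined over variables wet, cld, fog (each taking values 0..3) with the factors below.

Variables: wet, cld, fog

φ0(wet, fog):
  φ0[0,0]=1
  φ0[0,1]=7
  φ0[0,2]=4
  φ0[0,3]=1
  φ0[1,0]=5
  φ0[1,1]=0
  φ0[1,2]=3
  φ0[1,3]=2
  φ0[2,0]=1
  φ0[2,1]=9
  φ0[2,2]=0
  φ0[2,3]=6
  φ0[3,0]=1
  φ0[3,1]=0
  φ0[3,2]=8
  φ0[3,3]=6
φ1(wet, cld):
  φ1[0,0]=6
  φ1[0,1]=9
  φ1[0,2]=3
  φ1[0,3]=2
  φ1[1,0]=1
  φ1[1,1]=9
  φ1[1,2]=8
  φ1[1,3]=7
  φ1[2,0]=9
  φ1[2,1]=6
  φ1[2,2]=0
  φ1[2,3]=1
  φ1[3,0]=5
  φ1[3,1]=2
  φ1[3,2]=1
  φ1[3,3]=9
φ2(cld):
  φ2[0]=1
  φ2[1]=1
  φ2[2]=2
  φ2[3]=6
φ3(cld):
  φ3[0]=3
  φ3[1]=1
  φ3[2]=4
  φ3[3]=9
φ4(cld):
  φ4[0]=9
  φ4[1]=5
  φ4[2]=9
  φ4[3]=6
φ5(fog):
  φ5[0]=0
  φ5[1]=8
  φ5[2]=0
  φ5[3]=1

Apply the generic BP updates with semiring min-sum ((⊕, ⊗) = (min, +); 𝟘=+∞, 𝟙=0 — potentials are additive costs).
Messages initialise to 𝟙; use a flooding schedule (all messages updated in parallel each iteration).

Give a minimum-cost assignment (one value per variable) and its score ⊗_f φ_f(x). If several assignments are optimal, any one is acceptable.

assignment: (wet=3, cld=1, fog=0); score = 10

init: all messages = 𝟙 over 4 values
r1 m[φ0→wet] = [1, 0, 0, 0]
r1 m[φ0→fog] = [1, 0, 0, 1]
r1 m[φ1→wet] = [2, 1, 0, 1]
r1 m[φ1→cld] = [1, 2, 0, 1]
r1 m[φ2→cld] = [1, 1, 2, 6]
r1 m[φ3→cld] = [3, 1, 4, 9]
r1 m[φ4→cld] = [9, 5, 9, 6]
r1 m[φ5→fog] = [0, 8, 0, 1]
r1 m[wet→φ0] = [0, 0, 0, 0]
r1 m[wet→φ1] = [0, 0, 0, 0]
r1 m[cld→φ1] = [0, 0, 0, 0]
r1 m[cld→φ2] = [0, 0, 0, 0]
r1 m[cld→φ3] = [0, 0, 0, 0]
r1 m[cld→φ4] = [0, 0, 0, 0]
r1 m[fog→φ0] = [0, 0, 0, 0]
r1 m[fog→φ5] = [0, 0, 0, 0]
r2 m[φ0→wet] = [1, 0, 0, 0]
r2 m[φ0→fog] = [1, 0, 0, 1]
r2 m[φ1→wet] = [2, 1, 0, 1]
r2 m[φ1→cld] = [1, 2, 0, 1]
r2 m[φ2→cld] = [1, 1, 2, 6]
r2 m[φ3→cld] = [3, 1, 4, 9]
r2 m[φ4→cld] = [9, 5, 9, 6]
r2 m[φ5→fog] = [0, 8, 0, 1]
r2 m[wet→φ0] = [2, 1, 0, 1]
r2 m[wet→φ1] = [1, 0, 0, 0]
r2 m[cld→φ1] = [13, 7, 15, 21]
r2 m[cld→φ2] = [13, 8, 13, 16]
r2 m[cld→φ3] = [11, 8, 11, 13]
r2 m[cld→φ4] = [5, 4, 6, 16]
r2 m[fog→φ0] = [0, 8, 0, 1]
r2 m[fog→φ5] = [1, 0, 0, 1]
r3 m[φ0→wet] = [1, 3, 0, 1]
r3 m[φ0→fog] = [1, 1, 0, 3]
r3 m[φ1→wet] = [16, 14, 13, 9]
r3 m[φ1→cld] = [1, 2, 0, 1]
r3 m[φ2→cld] = [1, 1, 2, 6]
r3 m[φ3→cld] = [3, 1, 4, 9]
r3 m[φ4→cld] = [9, 5, 9, 6]
r3 m[φ5→fog] = [0, 8, 0, 1]
r3 m[wet→φ0] = [2, 1, 0, 1]
r3 m[wet→φ1] = [1, 0, 0, 0]
r3 m[cld→φ1] = [13, 7, 15, 21]
r3 m[cld→φ2] = [13, 8, 13, 16]
r3 m[cld→φ3] = [11, 8, 11, 13]
r3 m[cld→φ4] = [5, 4, 6, 16]
r3 m[fog→φ0] = [0, 8, 0, 1]
r3 m[fog→φ5] = [1, 0, 0, 1]
r4 m[φ0→wet] = [1, 3, 0, 1]
r4 m[φ0→fog] = [1, 1, 0, 3]
r4 m[φ1→wet] = [16, 14, 13, 9]
r4 m[φ1→cld] = [1, 2, 0, 1]
r4 m[φ2→cld] = [1, 1, 2, 6]
r4 m[φ3→cld] = [3, 1, 4, 9]
r4 m[φ4→cld] = [9, 5, 9, 6]
r4 m[φ5→fog] = [0, 8, 0, 1]
r4 m[wet→φ0] = [16, 14, 13, 9]
r4 m[wet→φ1] = [1, 3, 0, 1]
r4 m[cld→φ1] = [13, 7, 15, 21]
r4 m[cld→φ2] = [13, 8, 13, 16]
r4 m[cld→φ3] = [11, 8, 11, 13]
r4 m[cld→φ4] = [5, 4, 6, 16]
r4 m[fog→φ0] = [0, 8, 0, 1]
r4 m[fog→φ5] = [1, 1, 0, 3]
r5 m[φ0→wet] = [1, 3, 0, 1]
r5 m[φ0→fog] = [10, 9, 13, 15]
r5 m[φ1→wet] = [16, 14, 13, 9]
r5 m[φ1→cld] = [4, 3, 0, 1]
r5 m[φ2→cld] = [1, 1, 2, 6]
r5 m[φ3→cld] = [3, 1, 4, 9]
r5 m[φ4→cld] = [9, 5, 9, 6]
r5 m[φ5→fog] = [0, 8, 0, 1]
r5 m[wet→φ0] = [16, 14, 13, 9]
r5 m[wet→φ1] = [1, 3, 0, 1]
r5 m[cld→φ1] = [13, 7, 15, 21]
r5 m[cld→φ2] = [13, 8, 13, 16]
r5 m[cld→φ3] = [11, 8, 11, 13]
r5 m[cld→φ4] = [5, 4, 6, 16]
r5 m[fog→φ0] = [0, 8, 0, 1]
r5 m[fog→φ5] = [1, 1, 0, 3]
r6 m[φ0→wet] = [1, 3, 0, 1]
r6 m[φ0→fog] = [10, 9, 13, 15]
r6 m[φ1→wet] = [16, 14, 13, 9]
r6 m[φ1→cld] = [4, 3, 0, 1]
r6 m[φ2→cld] = [1, 1, 2, 6]
r6 m[φ3→cld] = [3, 1, 4, 9]
r6 m[φ4→cld] = [9, 5, 9, 6]
r6 m[φ5→fog] = [0, 8, 0, 1]
r6 m[wet→φ0] = [16, 14, 13, 9]
r6 m[wet→φ1] = [1, 3, 0, 1]
r6 m[cld→φ1] = [13, 7, 15, 21]
r6 m[cld→φ2] = [16, 9, 13, 16]
r6 m[cld→φ3] = [14, 9, 11, 13]
r6 m[cld→φ4] = [8, 5, 6, 16]
r6 m[fog→φ0] = [0, 8, 0, 1]
r6 m[fog→φ5] = [10, 9, 13, 15]
r7 m[φ0→wet] = [1, 3, 0, 1]
r7 m[φ0→fog] = [10, 9, 13, 15]
r7 m[φ1→wet] = [16, 14, 13, 9]
r7 m[φ1→cld] = [4, 3, 0, 1]
r7 m[φ2→cld] = [1, 1, 2, 6]
r7 m[φ3→cld] = [3, 1, 4, 9]
r7 m[φ4→cld] = [9, 5, 9, 6]
r7 m[φ5→fog] = [0, 8, 0, 1]
r7 m[wet→φ0] = [16, 14, 13, 9]
r7 m[wet→φ1] = [1, 3, 0, 1]
r7 m[cld→φ1] = [13, 7, 15, 21]
r7 m[cld→φ2] = [16, 9, 13, 16]
r7 m[cld→φ3] = [14, 9, 11, 13]
r7 m[cld→φ4] = [8, 5, 6, 16]
r7 m[fog→φ0] = [0, 8, 0, 1]
r7 m[fog→φ5] = [10, 9, 13, 15]
fixed point reached at round 7
traceback from wet: (wet=3, cld=1, fog=0), score=10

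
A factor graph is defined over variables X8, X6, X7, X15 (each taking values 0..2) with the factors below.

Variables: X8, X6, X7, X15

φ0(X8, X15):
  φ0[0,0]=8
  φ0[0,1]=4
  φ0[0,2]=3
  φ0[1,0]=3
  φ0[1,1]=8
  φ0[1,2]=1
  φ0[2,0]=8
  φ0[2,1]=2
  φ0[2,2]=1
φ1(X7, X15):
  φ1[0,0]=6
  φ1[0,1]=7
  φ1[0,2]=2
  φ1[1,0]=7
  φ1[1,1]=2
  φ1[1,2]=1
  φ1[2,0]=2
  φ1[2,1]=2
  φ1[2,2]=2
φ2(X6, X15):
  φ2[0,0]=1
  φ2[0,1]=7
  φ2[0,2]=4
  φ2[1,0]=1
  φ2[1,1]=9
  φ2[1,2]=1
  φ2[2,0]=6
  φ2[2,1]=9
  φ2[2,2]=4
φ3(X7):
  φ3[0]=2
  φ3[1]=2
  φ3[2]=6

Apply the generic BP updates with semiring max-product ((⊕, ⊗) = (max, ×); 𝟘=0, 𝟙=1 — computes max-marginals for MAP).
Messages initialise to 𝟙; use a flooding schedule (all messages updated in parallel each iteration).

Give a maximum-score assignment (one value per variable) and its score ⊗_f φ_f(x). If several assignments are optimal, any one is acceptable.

assignment: (X8=1, X6=1, X7=0, X15=1); score = 1008

init: all messages = 𝟙 over 3 values
r1 m[φ0→X8] = [8, 8, 8]
r1 m[φ0→X15] = [8, 8, 3]
r1 m[φ1→X7] = [7, 7, 2]
r1 m[φ1→X15] = [7, 7, 2]
r1 m[φ2→X6] = [7, 9, 9]
r1 m[φ2→X15] = [6, 9, 4]
r1 m[φ3→X7] = [2, 2, 6]
r1 m[X8→φ0] = [1, 1, 1]
r1 m[X6→φ2] = [1, 1, 1]
r1 m[X7→φ1] = [1, 1, 1]
r1 m[X7→φ3] = [1, 1, 1]
r1 m[X15→φ0] = [1, 1, 1]
r1 m[X15→φ1] = [1, 1, 1]
r1 m[X15→φ2] = [1, 1, 1]
r2 m[φ0→X8] = [8, 8, 8]
r2 m[φ0→X15] = [8, 8, 3]
r2 m[φ1→X7] = [7, 7, 2]
r2 m[φ1→X15] = [7, 7, 2]
r2 m[φ2→X6] = [7, 9, 9]
r2 m[φ2→X15] = [6, 9, 4]
r2 m[φ3→X7] = [2, 2, 6]
r2 m[X8→φ0] = [1, 1, 1]
r2 m[X6→φ2] = [1, 1, 1]
r2 m[X7→φ1] = [2, 2, 6]
r2 m[X7→φ3] = [7, 7, 2]
r2 m[X15→φ0] = [42, 63, 8]
r2 m[X15→φ1] = [48, 72, 12]
r2 m[X15→φ2] = [56, 56, 6]
r3 m[φ0→X8] = [336, 504, 336]
r3 m[φ0→X15] = [8, 8, 3]
r3 m[φ1→X7] = [504, 336, 144]
r3 m[φ1→X15] = [14, 14, 12]
r3 m[φ2→X6] = [392, 504, 504]
r3 m[φ2→X15] = [6, 9, 4]
r3 m[φ3→X7] = [2, 2, 6]
r3 m[X8→φ0] = [1, 1, 1]
r3 m[X6→φ2] = [1, 1, 1]
r3 m[X7→φ1] = [2, 2, 6]
r3 m[X7→φ3] = [7, 7, 2]
r3 m[X15→φ0] = [42, 63, 8]
r3 m[X15→φ1] = [48, 72, 12]
r3 m[X15→φ2] = [56, 56, 6]
r4 m[φ0→X8] = [336, 504, 336]
r4 m[φ0→X15] = [8, 8, 3]
r4 m[φ1→X7] = [504, 336, 144]
r4 m[φ1→X15] = [14, 14, 12]
r4 m[φ2→X6] = [392, 504, 504]
r4 m[φ2→X15] = [6, 9, 4]
r4 m[φ3→X7] = [2, 2, 6]
r4 m[X8→φ0] = [1, 1, 1]
r4 m[X6→φ2] = [1, 1, 1]
r4 m[X7→φ1] = [2, 2, 6]
r4 m[X7→φ3] = [504, 336, 144]
r4 m[X15→φ0] = [84, 126, 48]
r4 m[X15→φ1] = [48, 72, 12]
r4 m[X15→φ2] = [112, 112, 36]
r5 m[φ0→X8] = [672, 1008, 672]
r5 m[φ0→X15] = [8, 8, 3]
r5 m[φ1→X7] = [504, 336, 144]
r5 m[φ1→X15] = [14, 14, 12]
r5 m[φ2→X6] = [784, 1008, 1008]
r5 m[φ2→X15] = [6, 9, 4]
r5 m[φ3→X7] = [2, 2, 6]
r5 m[X8→φ0] = [1, 1, 1]
r5 m[X6→φ2] = [1, 1, 1]
r5 m[X7→φ1] = [2, 2, 6]
r5 m[X7→φ3] = [504, 336, 144]
r5 m[X15→φ0] = [84, 126, 48]
r5 m[X15→φ1] = [48, 72, 12]
r5 m[X15→φ2] = [112, 112, 36]
r6 m[φ0→X8] = [672, 1008, 672]
r6 m[φ0→X15] = [8, 8, 3]
r6 m[φ1→X7] = [504, 336, 144]
r6 m[φ1→X15] = [14, 14, 12]
r6 m[φ2→X6] = [784, 1008, 1008]
r6 m[φ2→X15] = [6, 9, 4]
r6 m[φ3→X7] = [2, 2, 6]
r6 m[X8→φ0] = [1, 1, 1]
r6 m[X6→φ2] = [1, 1, 1]
r6 m[X7→φ1] = [2, 2, 6]
r6 m[X7→φ3] = [504, 336, 144]
r6 m[X15→φ0] = [84, 126, 48]
r6 m[X15→φ1] = [48, 72, 12]
r6 m[X15→φ2] = [112, 112, 36]
fixed point reached at round 6
traceback from X8: (X8=1, X6=1, X7=0, X15=1), score=1008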